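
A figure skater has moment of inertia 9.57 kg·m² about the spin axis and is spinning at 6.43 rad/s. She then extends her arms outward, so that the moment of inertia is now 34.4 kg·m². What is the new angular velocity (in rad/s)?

With no external torque about the axis, L is conserved: I₁ω₁ = I₂ω₂.
ω₂ = I₁ω₁ / I₂ = (9.570)(6.43 rad/s) / (34.40) = 1.789 rad/s.

ω₂ ≈ 1.79 rad/s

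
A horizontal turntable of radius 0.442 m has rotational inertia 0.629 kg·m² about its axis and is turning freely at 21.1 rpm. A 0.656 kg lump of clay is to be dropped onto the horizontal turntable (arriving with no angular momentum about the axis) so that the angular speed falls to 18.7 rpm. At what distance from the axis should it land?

r ≈ 0.351 m

The added mass arrives with no angular momentum about the axis, and any external torque about the axis is negligible, so the system's angular momentum is conserved.
I_p ω_i = (I_p + m r²) ω_f ⇒ m r² = I_p(ω_i/ω_f − 1) = 0.6290(21.1/18.7 − 1) = 0.08073 kg·m².
r = √(0.08073/0.656) = 0.3508 m.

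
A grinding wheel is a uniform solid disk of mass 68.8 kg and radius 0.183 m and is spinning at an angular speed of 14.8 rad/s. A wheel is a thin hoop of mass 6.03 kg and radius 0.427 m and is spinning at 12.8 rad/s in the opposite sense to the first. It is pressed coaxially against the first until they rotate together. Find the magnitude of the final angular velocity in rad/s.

|ω_f| ≈ 1.32 rad/s

The coupling torques are internal; angular momentum about the shared axis is conserved.
Moments of inertia: I_A = ½(68.8)(0.183)² = 1.152 kg·m²; I_B = (6.03)(0.427)² = 1.099 kg·m².
Taking A's sense as positive: L = (1.152)(14.8) − (1.099)(12.8) = 2.977 kg·m²·rad/s.
Combined I = 1.152 + 1.099 = 2.251 kg·m².
ω_f = L / I = 2.977 / 2.251 = 1.322 rad/s.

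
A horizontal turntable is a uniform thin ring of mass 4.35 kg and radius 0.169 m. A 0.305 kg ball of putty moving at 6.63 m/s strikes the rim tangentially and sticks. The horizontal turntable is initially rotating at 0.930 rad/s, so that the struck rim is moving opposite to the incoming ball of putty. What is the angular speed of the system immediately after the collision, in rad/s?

About the axle the impulsive forces during the collision are internal, so angular momentum about that axis is conserved.
I_p = (4.35)(0.169)² = 0.1242 kg·m². Taking the sense of the ball of putty's angular momentum as positive, L_{ball} = m v R = (0.305)(6.63)(0.169) = 0.3417 kg·m²/s.
L_i = −I_p ω_p + m v R = −(0.1242)(0.930) + 0.3417 = 0.2262 kg·m²/s.
After sticking, I_f = I_p + m R² = 0.1242 + (0.305)(0.169)² = 0.1330 kg·m².
ω_f = L_i / I_f = 0.2262 / 0.1330 = 1.701 rad/s.

|ω_f| ≈ 1.70 rad/s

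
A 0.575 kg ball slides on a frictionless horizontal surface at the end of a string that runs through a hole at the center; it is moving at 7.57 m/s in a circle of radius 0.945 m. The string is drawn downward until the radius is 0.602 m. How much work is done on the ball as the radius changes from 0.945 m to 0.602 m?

The only horizontal force on the mass is along the cord (radial), so it exerts no torque about the hole and angular momentum m v r is conserved.
v₂ = v₁ r₁ / r₂ = (7.57)(0.945) / (0.602) = 11.88 m/s.
W = ΔKE = ½m(v₂² − v₁²) = 24.12 J.

W ≈ 24.1 J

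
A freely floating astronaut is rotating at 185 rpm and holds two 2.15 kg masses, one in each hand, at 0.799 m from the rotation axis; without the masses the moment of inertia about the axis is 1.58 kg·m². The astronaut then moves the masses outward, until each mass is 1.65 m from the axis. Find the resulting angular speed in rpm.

No external torque acts about the spin axis, so angular momentum is conserved.
I₁ = 1.58 + 2(2.15)(0.799)² = 4.325 kg·m²; I₂ = 1.58 + 2(2.15)(1.65)² = 13.29 kg·m².
ω₂ = I₁ω₁ / I₂ = (4.325)(185 rpm) / (13.29) = 60.22 rpm.

ω₂ ≈ 60.2 rpm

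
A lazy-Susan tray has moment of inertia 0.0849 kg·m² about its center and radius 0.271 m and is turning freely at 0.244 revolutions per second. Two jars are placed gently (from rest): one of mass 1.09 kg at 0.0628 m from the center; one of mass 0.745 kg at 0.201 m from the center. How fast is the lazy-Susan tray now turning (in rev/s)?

ω_f ≈ 0.174 rev/s

No external torque acts about the center; L_before = L_after.
Added inertia Σmr² = (1.09)(0.0628)² + (0.745)(0.201)² = 0.03440 kg·m²; I_f = 0.08490 + 0.03440 = 0.1193 kg·m².
ω_f = I_p ω_i / I_f = (0.08490)(0.244) / 0.1193 = 0.1736 rev/s.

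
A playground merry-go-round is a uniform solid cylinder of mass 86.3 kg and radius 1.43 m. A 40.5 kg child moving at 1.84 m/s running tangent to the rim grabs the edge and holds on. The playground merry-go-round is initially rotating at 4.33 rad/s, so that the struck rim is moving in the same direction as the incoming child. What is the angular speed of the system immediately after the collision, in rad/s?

About the axle the impulsive forces during the collision are internal, so angular momentum about that axis is conserved.
I_p = ½(86.3)(1.43)² = 88.24 kg·m². Taking the sense of the child's angular momentum as positive, L_{child} = m v R = (40.5)(1.84)(1.43) = 106.6 kg·m²/s.
L_i = +I_p ω_p + m v R = +(88.24)(4.33) + 106.6 = 488.6 kg·m²/s.
After sticking, I_f = I_p + m R² = 88.24 + (40.5)(1.43)² = 171.1 kg·m².
ω_f = L_i / I_f = 488.6 / 171.1 = 2.857 rad/s.

|ω_f| ≈ 2.86 rad/s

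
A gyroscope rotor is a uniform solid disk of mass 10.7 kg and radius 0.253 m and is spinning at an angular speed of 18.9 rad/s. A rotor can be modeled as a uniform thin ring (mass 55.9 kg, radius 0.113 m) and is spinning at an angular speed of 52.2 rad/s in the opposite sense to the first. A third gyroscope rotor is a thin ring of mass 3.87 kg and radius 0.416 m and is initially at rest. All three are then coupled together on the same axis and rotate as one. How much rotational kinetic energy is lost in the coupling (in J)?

The coupling torques are internal; angular momentum about the shared axis is conserved.
Moments of inertia: I_A = ½(10.7)(0.253)² = 0.3424 kg·m²; I_B = (55.9)(0.113)² = 0.7138 kg·m²; I_C = (3.87)(0.416)² = 0.6697 kg·m².
Taking A's sense as positive: L = (0.3424)(18.9) − (0.7138)(52.2) = -30.79 kg·m²·rad/s.
Combined I = 0.3424 + 0.7138 + 0.6697 = 1.726 kg·m².
ω_f = L / I = -30.79 / 1.726 = -17.84 rad/s.
KE_i = ½ΣIω² = 1034 J; KE_f = ½(1.726)(17.84)² = 274.6 J.

ΔKE lost ≈ 759 J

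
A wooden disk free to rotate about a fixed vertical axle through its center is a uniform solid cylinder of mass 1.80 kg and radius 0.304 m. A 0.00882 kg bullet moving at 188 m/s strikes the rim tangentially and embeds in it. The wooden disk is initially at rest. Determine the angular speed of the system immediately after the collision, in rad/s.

The axle reaction passes through the axle and exerts no torque about it; angular momentum about the axle is conserved through the impact.
I_p = ½(1.80)(0.304)² = 0.08317 kg·m². Taking the sense of the bullet's angular momentum as positive, L_{bullet} = m v R = (0.00882)(188)(0.304) = 0.5041 kg·m²/s.
L_i = 0 + 0.5041 = 0.5041 kg·m²/s.
After sticking, I_f = I_p + m R² = 0.08317 + (0.00882)(0.304)² = 0.08399 kg·m².
ω_f = L_i / I_f = 0.5041 / 0.08399 = 6.002 rad/s.

|ω_f| ≈ 6.00 rad/s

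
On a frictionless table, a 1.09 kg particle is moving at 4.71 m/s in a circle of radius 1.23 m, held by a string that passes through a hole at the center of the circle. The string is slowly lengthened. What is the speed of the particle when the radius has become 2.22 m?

v₂ ≈ 2.61 m/s

The only horizontal force on the mass is along the cord (radial), so it exerts no torque about the hole and angular momentum m v r is conserved.
v₂ = v₁ r₁ / r₂ = (4.71)(1.23) / (2.22) = 2.610 m/s.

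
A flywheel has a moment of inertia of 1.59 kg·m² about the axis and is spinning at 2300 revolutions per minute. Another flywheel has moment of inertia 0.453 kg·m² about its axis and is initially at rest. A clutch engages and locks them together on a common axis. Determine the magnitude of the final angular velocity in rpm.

No external torque acts about the common axis, so total angular momentum is conserved.
Taking A's sense as positive: L = (1.590)(2300) = 3657 kg·m²·rpm.
Combined I = 1.590 + 0.4530 = 2.043 kg·m².
ω_f = L / I = 3657 / 2.043 = 1790 rpm.

|ω_f| ≈ 1790 rpm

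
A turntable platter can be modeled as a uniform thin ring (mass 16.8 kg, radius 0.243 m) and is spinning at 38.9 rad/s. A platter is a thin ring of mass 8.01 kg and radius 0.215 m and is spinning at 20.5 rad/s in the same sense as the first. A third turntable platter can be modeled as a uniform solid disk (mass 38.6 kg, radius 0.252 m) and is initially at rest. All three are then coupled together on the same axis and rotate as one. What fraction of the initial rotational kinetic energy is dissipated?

fraction ≈ 0.503

The coupling torques are internal; angular momentum about the shared axis is conserved.
Moments of inertia: I_A = (16.8)(0.243)² = 0.9920 kg·m²; I_B = (8.01)(0.215)² = 0.3703 kg·m²; I_C = ½(38.6)(0.252)² = 1.226 kg·m².
Taking A's sense as positive: L = (0.9920)(38.9) + (0.3703)(20.5) = 46.18 kg·m²·rad/s.
Combined I = 0.9920 + 0.3703 + 1.226 = 2.588 kg·m².
ω_f = L / I = 46.18 / 2.588 = 17.84 rad/s.
KE_i = ½ΣIω² = 828.4 J; KE_f = ½(2.588)(17.84)² = 412.0 J.
Fraction dissipated = (KE_i − KE_f)/KE_i = 0.5026.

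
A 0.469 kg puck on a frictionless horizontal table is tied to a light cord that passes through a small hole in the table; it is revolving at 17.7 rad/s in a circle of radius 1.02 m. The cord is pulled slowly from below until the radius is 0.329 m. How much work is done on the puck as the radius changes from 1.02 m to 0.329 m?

W ≈ 658 J

The constraining force is radial, so m r² ω about the center is conserved.
ω₂ = ω₁ (r₁/r₂)² = (17.7)(1.02/0.329)² = 170.1 rad/s.
W = ΔKE = ½m(v₂² − v₁²) = 658.2 J.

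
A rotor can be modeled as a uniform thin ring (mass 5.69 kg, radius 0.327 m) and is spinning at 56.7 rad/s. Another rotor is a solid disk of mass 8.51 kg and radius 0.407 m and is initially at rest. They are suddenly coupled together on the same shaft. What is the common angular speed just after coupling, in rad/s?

No external torque acts about the common axis, so total angular momentum is conserved.
Moments of inertia: I_A = (5.69)(0.327)² = 0.6084 kg·m²; I_B = ½(8.51)(0.407)² = 0.7048 kg·m².
Taking A's sense as positive: L = (0.6084)(56.7) = 34.50 kg·m²·rad/s.
Combined I = 0.6084 + 0.7048 = 1.313 kg·m².
ω_f = L / I = 34.50 / 1.313 = 26.27 rad/s.

|ω_f| ≈ 26.3 rad/s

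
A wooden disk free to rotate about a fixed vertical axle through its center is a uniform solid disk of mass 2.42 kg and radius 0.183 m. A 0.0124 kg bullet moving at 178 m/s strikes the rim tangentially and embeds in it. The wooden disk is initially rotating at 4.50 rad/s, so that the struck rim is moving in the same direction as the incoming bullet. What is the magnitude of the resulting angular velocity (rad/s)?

About the axle the impulsive forces during the collision are internal, so angular momentum about that axis is conserved.
I_p = ½(2.42)(0.183)² = 0.04052 kg·m². Taking the sense of the bullet's angular momentum as positive, L_{bullet} = m v R = (0.0124)(178)(0.183) = 0.4039 kg·m²/s.
L_i = +I_p ω_p + m v R = +(0.04052)(4.50) + 0.4039 = 0.5863 kg·m²/s.
After sticking, I_f = I_p + m R² = 0.04052 + (0.0124)(0.183)² = 0.04094 kg·m².
ω_f = L_i / I_f = 0.5863 / 0.04094 = 14.32 rad/s.

|ω_f| ≈ 14.3 rad/s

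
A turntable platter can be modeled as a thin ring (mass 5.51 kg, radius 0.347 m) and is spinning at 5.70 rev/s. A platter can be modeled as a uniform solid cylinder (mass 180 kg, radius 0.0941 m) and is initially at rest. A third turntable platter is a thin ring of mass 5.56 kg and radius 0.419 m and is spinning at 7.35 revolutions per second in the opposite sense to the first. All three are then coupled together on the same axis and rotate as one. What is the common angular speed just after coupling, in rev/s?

|ω_f| ≈ 1.39 rev/s

The coupling torques are internal; angular momentum about the shared axis is conserved.
Moments of inertia: I_A = (5.51)(0.347)² = 0.6635 kg·m²; I_B = ½(180)(0.0941)² = 0.7969 kg·m²; I_C = (5.56)(0.419)² = 0.9761 kg·m².
Taking A's sense as positive: L = (0.6635)(5.70) − (0.9761)(7.35) = -3.393 kg·m²·rev/s.
Combined I = 0.6635 + 0.7969 + 0.9761 = 2.437 kg·m².
ω_f = L / I = -3.393 / 2.437 = -1.392 rev/s.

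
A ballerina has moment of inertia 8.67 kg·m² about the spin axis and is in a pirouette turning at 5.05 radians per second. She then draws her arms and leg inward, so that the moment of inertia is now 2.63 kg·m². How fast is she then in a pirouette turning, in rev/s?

ω₂ ≈ 2.65 rev/s

No external torque acts about the spin axis, so angular momentum is conserved.
ω₂ = I₁ω₁ / I₂ = (8.670)(5.05 rad/s) / (2.630) = 16.65 rad/s = 2.650 rev/s.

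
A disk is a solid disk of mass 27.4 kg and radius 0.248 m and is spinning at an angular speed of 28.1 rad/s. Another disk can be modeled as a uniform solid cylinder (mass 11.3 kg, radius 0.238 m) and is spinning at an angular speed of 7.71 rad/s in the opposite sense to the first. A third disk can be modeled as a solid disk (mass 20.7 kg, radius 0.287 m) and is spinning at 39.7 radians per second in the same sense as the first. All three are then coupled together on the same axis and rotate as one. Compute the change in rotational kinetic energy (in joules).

ΔKE ≈ -262 J

The coupling torques are internal; angular momentum about the shared axis is conserved.
Moments of inertia: I_A = ½(27.4)(0.248)² = 0.8426 kg·m²; I_B = ½(11.3)(0.238)² = 0.3200 kg·m²; I_C = ½(20.7)(0.287)² = 0.8525 kg·m².
Taking A's sense as positive: L = (0.8426)(28.1) − (0.3200)(7.71) + (0.8525)(39.7) = 55.05 kg·m²·rad/s.
Combined I = 0.8426 + 0.3200 + 0.8525 = 2.015 kg·m².
ω_f = L / I = 55.05 / 2.015 = 27.32 rad/s.
KE_i = ½ΣIω² = 1014 J; KE_f = ½(2.015)(27.32)² = 752.1 J.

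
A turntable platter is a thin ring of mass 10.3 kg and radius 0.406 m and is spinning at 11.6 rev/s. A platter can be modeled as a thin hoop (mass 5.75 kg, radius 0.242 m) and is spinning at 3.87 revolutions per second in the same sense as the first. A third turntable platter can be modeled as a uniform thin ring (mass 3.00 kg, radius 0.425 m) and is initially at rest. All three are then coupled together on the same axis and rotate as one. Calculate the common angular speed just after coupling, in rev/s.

No external torque acts about the common axis, so total angular momentum is conserved.
Moments of inertia: I_A = (10.3)(0.406)² = 1.698 kg·m²; I_B = (5.75)(0.242)² = 0.3367 kg·m²; I_C = (3.00)(0.425)² = 0.5419 kg·m².
Taking A's sense as positive: L = (1.698)(11.6) + (0.3367)(3.87) = 21.00 kg·m²·rev/s.
Combined I = 1.698 + 0.3367 + 0.5419 = 2.576 kg·m².
ω_f = L / I = 21.00 / 2.576 = 8.150 rev/s.

|ω_f| ≈ 8.15 rev/s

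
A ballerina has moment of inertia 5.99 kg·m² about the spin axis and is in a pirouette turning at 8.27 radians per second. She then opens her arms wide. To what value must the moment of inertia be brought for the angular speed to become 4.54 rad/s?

Angular momentum about the spin axis is conserved since the torque about it is zero.
I₂ = I₁ω₁ / ω₂ = (5.99)(8.27) / (4.54) = 10.91 kg·m².

I₂ ≈ 10.9 kg·m²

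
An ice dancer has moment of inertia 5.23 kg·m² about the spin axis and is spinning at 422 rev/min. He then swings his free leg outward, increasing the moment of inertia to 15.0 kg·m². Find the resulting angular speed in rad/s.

ω₂ ≈ 15.4 rad/s

Angular momentum about the spin axis is conserved since the torque about it is zero.
ω₂ = I₁ω₁ / I₂ = (5.230)(422 rpm) / (15.00) = 147.1 rpm = 15.41 rad/s.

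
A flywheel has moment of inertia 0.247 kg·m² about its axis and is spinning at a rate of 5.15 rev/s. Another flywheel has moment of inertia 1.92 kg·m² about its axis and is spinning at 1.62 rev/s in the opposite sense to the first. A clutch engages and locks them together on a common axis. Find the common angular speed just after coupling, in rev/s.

|ω_f| ≈ 0.848 rev/s

No external torque acts about the common axis, so total angular momentum is conserved.
Taking A's sense as positive: L = (0.2470)(5.15) − (1.920)(1.62) = -1.838 kg·m²·rev/s.
Combined I = 0.2470 + 1.920 = 2.167 kg·m².
ω_f = L / I = -1.838 / 2.167 = -0.8483 rev/s.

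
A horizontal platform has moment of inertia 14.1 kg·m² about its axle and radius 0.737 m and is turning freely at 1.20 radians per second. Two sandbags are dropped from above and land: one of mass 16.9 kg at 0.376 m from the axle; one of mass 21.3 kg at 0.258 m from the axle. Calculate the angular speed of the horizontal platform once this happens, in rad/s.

ω_f ≈ 0.945 rad/s

No external torque acts about the axle; L_before = L_after.
Added inertia Σmr² = (16.9)(0.376)² + (21.3)(0.258)² = 3.807 kg·m²; I_f = 14.10 + 3.807 = 17.91 kg·m².
ω_f = I_p ω_i / I_f = (14.10)(1.20) / 17.91 = 0.9449 rad/s.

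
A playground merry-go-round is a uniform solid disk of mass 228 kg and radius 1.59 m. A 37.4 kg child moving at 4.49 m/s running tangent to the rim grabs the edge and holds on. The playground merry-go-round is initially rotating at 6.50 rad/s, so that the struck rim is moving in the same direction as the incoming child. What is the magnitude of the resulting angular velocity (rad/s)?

|ω_f| ≈ 5.59 rad/s

About the axle the impulsive forces during the collision are internal, so angular momentum about that axis is conserved.
I_p = ½(228)(1.59)² = 288.2 kg·m². Taking the sense of the child's angular momentum as positive, L_{child} = m v R = (37.4)(4.49)(1.59) = 267.0 kg·m²/s.
L_i = +I_p ω_p + m v R = +(288.2)(6.50) + 267.0 = 2140 kg·m²/s.
After sticking, I_f = I_p + m R² = 288.2 + (37.4)(1.59)² = 382.8 kg·m².
ω_f = L_i / I_f = 2140 / 382.8 = 5.592 rad/s.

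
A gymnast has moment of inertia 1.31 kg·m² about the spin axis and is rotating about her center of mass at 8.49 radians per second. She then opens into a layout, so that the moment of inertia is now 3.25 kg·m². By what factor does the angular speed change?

Angular momentum about the spin axis is conserved since the torque about it is zero.
ω₂/ω₁ = I₁/I₂ = 1.310 / 3.250 = 0.4031.

ω₂/ω₁ ≈ 0.403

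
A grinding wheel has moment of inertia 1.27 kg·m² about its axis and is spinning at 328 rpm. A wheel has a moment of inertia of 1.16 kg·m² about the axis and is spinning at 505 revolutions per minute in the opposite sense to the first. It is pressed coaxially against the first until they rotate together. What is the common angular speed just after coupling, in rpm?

|ω_f| ≈ 69.6 rpm

No external torque acts about the common axis, so total angular momentum is conserved.
Taking A's sense as positive: L = (1.270)(328) − (1.160)(505) = -169.2 kg·m²·rpm.
Combined I = 1.270 + 1.160 = 2.430 kg·m².
ω_f = L / I = -169.2 / 2.430 = -69.65 rpm.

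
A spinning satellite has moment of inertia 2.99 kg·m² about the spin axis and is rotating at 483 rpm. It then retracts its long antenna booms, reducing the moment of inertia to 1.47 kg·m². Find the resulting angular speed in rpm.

Angular momentum about the spin axis is conserved since the torque about it is zero.
ω₂ = I₁ω₁ / I₂ = (2.990)(483 rpm) / (1.470) = 982.4 rpm.

ω₂ ≈ 982 rpm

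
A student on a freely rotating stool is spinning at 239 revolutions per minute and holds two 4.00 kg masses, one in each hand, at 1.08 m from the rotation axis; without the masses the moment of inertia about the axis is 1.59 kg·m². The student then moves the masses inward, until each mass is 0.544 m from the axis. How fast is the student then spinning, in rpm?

With no external torque about the axis, L is conserved: I₁ω₁ = I₂ω₂.
I₁ = 1.59 + 2(4.00)(1.08)² = 10.92 kg·m²; I₂ = 1.59 + 2(4.00)(0.544)² = 3.957 kg·m².
ω₂ = I₁ω₁ / I₂ = (10.92)(239 rpm) / (3.957) = 659.6 rpm.

ω₂ ≈ 660 rpm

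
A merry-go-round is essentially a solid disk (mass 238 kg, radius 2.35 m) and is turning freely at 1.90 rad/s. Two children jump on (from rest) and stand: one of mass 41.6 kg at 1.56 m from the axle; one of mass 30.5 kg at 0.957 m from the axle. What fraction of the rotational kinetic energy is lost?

No external torque acts about the axle; L_before = L_after.
I_p = ½(238)(2.35)² = 657.2 kg·m².
Added inertia Σmr² = (41.6)(1.56)² + (30.5)(0.957)² = 129.2 kg·m²; I_f = 657.2 + 129.2 = 786.3 kg·m².
ω_f = I_p ω_i / I_f = (657.2)(1.90) / 786.3 = 1.588 rad/s.
KE_i = ½(657.2)(1.900 rad/s)² = 1186 J; KE_f = ½(786.3)(1.588)² = 991.4 J.
Fraction lost = 0.1643.

fraction ≈ 0.164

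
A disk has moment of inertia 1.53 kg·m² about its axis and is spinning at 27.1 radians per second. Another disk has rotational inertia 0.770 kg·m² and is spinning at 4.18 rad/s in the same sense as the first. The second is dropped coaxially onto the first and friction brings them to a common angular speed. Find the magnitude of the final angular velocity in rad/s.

|ω_f| ≈ 19.4 rad/s

No external torque acts about the common axis, so total angular momentum is conserved.
Taking A's sense as positive: L = (1.530)(27.1) + (0.7700)(4.18) = 44.68 kg·m²·rad/s.
Combined I = 1.530 + 0.7700 = 2.300 kg·m².
ω_f = L / I = 44.68 / 2.300 = 19.43 rad/s.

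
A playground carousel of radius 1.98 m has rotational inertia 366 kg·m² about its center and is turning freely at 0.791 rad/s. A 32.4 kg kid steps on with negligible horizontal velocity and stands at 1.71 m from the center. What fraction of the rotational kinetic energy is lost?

The added mass arrives with no angular momentum about the center, and any external torque about the center is negligible, so the system's angular momentum is conserved.
Added inertia Σmr² = (32.4)(1.71)² = 94.74 kg·m²; I_f = 366.0 + 94.74 = 460.7 kg·m².
ω_f = I_p ω_i / I_f = (366.0)(0.791) / 460.7 = 0.6283 rad/s.
KE_i = ½(366.0)(0.7910 rad/s)² = 114.5 J; KE_f = ½(460.7)(0.6283)² = 90.96 J.
Fraction lost = 0.2056.

fraction ≈ 0.206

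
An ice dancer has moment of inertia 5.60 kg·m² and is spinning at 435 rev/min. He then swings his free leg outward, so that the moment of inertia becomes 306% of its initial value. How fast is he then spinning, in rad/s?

No external torque acts about the spin axis, so angular momentum is conserved.
I₂ = 3.06 × 5.60 = 17.14 kg·m².
ω₂ = I₁ω₁ / I₂ = (5.600)(435 rpm) / (17.14) = 142.2 rpm = 14.89 rad/s.

ω₂ ≈ 14.9 rad/s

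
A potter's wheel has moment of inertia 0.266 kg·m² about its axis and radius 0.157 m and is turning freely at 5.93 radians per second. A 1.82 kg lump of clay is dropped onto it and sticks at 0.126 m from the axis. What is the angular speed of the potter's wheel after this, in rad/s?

ω_f ≈ 5.35 rad/s

No external torque acts about the axis; L_before = L_after.
Added inertia Σmr² = (1.82)(0.126)² = 0.02889 kg·m²; I_f = 0.2660 + 0.02889 = 0.2949 kg·m².
ω_f = I_p ω_i / I_f = (0.2660)(5.93) / 0.2949 = 5.349 rad/s.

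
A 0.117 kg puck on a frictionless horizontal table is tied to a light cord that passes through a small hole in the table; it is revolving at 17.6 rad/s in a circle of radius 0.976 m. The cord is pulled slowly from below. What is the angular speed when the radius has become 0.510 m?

No torque about the axis ⇒ m r₁² ω₁ = m r₂² ω₂.
ω₂ = ω₁ (r₁/r₂)² = (17.6)(0.976/0.510)² = 64.46 rad/s.

ω₂ ≈ 64.5 rad/s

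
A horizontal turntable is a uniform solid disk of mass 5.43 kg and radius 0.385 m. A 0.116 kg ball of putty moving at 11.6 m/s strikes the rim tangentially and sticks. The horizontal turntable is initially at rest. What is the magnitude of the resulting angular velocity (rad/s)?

About the axle the impulsive forces during the collision are internal, so angular momentum about that axis is conserved.
I_p = ½(5.43)(0.385)² = 0.4024 kg·m². Taking the sense of the ball of putty's angular momentum as positive, L_{ball} = m v R = (0.116)(11.6)(0.385) = 0.5181 kg·m²/s.
L_i = 0 + 0.5181 = 0.5181 kg·m²/s.
After sticking, I_f = I_p + m R² = 0.4024 + (0.116)(0.385)² = 0.4196 kg·m².
ω_f = L_i / I_f = 0.5181 / 0.4196 = 1.235 rad/s.

|ω_f| ≈ 1.23 rad/s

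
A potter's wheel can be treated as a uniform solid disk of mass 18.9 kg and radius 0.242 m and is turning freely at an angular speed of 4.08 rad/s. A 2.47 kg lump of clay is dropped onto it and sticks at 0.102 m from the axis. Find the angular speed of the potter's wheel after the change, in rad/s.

ω_f ≈ 3.90 rad/s

The added mass arrives with no angular momentum about the axis, and any external torque about the axis is negligible, so the system's angular momentum is conserved.
I_p = ½(18.9)(0.242)² = 0.5534 kg·m².
Added inertia Σmr² = (2.47)(0.102)² = 0.02570 kg·m²; I_f = 0.5534 + 0.02570 = 0.5791 kg·m².
ω_f = I_p ω_i / I_f = (0.5534)(4.08) / 0.5791 = 3.899 rad/s.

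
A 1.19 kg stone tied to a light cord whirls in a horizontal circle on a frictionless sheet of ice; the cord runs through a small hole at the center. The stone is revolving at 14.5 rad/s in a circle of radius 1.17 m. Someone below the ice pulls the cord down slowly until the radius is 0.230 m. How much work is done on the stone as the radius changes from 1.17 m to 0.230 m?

W ≈ 4260 J

The constraining force is radial, so m r² ω about the center is conserved.
ω₂ = ω₁ (r₁/r₂)² = (14.5)(1.17/0.230)² = 375.2 rad/s.
W = ΔKE = ½m(v₂² − v₁²) = 4260 J.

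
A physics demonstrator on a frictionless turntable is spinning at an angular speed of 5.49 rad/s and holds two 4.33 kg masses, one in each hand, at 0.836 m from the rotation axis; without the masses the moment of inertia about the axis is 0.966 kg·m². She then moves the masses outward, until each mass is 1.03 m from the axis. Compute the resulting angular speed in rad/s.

No external torque acts about the spin axis, so angular momentum is conserved.
I₁ = 0.966 + 2(4.33)(0.836)² = 7.018 kg·m²; I₂ = 0.966 + 2(4.33)(1.03)² = 10.15 kg·m².
ω₂ = I₁ω₁ / I₂ = (7.018)(5.49 rad/s) / (10.15) = 3.795 rad/s.

ω₂ ≈ 3.79 rad/s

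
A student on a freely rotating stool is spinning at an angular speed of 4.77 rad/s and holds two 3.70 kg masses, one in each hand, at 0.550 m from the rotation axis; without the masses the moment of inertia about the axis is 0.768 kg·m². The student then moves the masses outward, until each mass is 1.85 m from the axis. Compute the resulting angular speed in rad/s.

Angular momentum about the spin axis is conserved since the torque about it is zero.
I₁ = 0.768 + 2(3.70)(0.550)² = 3.006 kg·m²; I₂ = 0.768 + 2(3.70)(1.85)² = 26.09 kg·m².
ω₂ = I₁ω₁ / I₂ = (3.006)(4.77 rad/s) / (26.09) = 0.5496 rad/s.

ω₂ ≈ 0.550 rad/s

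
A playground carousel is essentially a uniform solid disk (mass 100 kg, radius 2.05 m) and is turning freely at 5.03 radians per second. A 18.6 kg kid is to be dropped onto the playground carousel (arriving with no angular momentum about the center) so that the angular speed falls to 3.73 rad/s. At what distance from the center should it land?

The added mass arrives with no angular momentum about the center, and any external torque about the center is negligible, so the system's angular momentum is conserved.
I_p = ½(100)(2.05)² = 210.1 kg·m².
I_p ω_i = (I_p + m r²) ω_f ⇒ m r² = I_p(ω_i/ω_f − 1) = 210.1(5.03/3.73 − 1) = 73.23 kg·m².
r = √(73.23/18.6) = 1.984 m.

r ≈ 1.98 m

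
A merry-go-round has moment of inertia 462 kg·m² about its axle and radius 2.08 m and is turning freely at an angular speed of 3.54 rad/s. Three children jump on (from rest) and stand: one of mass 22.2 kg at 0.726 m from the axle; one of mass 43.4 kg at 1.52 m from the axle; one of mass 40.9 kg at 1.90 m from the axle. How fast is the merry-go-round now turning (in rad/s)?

No external torque acts about the axle; L_before = L_after.
Added inertia Σmr² = (22.2)(0.726)² + (43.4)(1.52)² + (40.9)(1.90)² = 259.6 kg·m²; I_f = 462.0 + 259.6 = 721.6 kg·m².
ω_f = I_p ω_i / I_f = (462.0)(3.54) / 721.6 = 2.266 rad/s.

ω_f ≈ 2.27 rad/s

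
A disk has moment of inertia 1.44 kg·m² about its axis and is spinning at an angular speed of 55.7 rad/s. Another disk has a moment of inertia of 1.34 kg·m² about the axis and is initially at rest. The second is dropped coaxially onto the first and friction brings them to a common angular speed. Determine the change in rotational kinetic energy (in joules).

The coupling torques are internal; angular momentum about the shared axis is conserved.
Taking A's sense as positive: L = (1.440)(55.7) = 80.21 kg·m²·rad/s.
Combined I = 1.440 + 1.340 = 2.780 kg·m².
ω_f = L / I = 80.21 / 2.780 = 28.85 rad/s.
KE_i = ½ΣIω² = 2234 J; KE_f = ½(2.780)(28.85)² = 1157 J.

ΔKE ≈ -1080 J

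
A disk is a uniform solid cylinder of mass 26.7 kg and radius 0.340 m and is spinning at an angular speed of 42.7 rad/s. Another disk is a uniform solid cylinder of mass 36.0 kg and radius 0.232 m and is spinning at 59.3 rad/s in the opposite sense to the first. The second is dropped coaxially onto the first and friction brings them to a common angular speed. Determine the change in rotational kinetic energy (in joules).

No external torque acts about the common axis, so total angular momentum is conserved.
Moments of inertia: I_A = ½(26.7)(0.340)² = 1.543 kg·m²; I_B = ½(36.0)(0.232)² = 0.9688 kg·m².
Taking A's sense as positive: L = (1.543)(42.7) − (0.9688)(59.3) = 8.445 kg·m²·rad/s.
Combined I = 1.543 + 0.9688 = 2.512 kg·m².
ω_f = L / I = 8.445 / 2.512 = 3.362 rad/s.
KE_i = ½ΣIω² = 3110 J; KE_f = ½(2.512)(3.362)² = 14.20 J.

ΔKE ≈ -3100 J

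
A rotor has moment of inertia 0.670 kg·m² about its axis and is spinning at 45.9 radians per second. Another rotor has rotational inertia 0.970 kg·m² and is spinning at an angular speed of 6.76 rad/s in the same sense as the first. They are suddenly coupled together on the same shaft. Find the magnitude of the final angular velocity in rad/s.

|ω_f| ≈ 22.8 rad/s

The coupling torques are internal; angular momentum about the shared axis is conserved.
Taking A's sense as positive: L = (0.6700)(45.9) + (0.9700)(6.76) = 37.31 kg·m²·rad/s.
Combined I = 0.6700 + 0.9700 = 1.640 kg·m².
ω_f = L / I = 37.31 / 1.640 = 22.75 rad/s.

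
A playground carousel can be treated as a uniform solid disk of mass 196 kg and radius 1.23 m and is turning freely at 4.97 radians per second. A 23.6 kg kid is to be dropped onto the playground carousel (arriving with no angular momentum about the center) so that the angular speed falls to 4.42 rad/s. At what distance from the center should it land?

r ≈ 0.884 m

The added mass arrives with no angular momentum about the center, and any external torque about the center is negligible, so the system's angular momentum is conserved.
I_p = ½(196)(1.23)² = 148.3 kg·m².
I_p ω_i = (I_p + m r²) ω_f ⇒ m r² = I_p(ω_i/ω_f − 1) = 148.3(4.97/4.42 − 1) = 18.45 kg·m².
r = √(18.45/23.6) = 0.8842 m.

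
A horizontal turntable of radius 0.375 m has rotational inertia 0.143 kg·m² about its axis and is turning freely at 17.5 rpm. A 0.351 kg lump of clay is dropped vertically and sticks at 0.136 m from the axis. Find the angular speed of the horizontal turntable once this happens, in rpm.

ω_f ≈ 16.7 rpm

No external torque acts about the axis; L_before = L_after.
Added inertia Σmr² = (0.351)(0.136)² = 0.006492 kg·m²; I_f = 0.1430 + 0.006492 = 0.1495 kg·m².
ω_f = I_p ω_i / I_f = (0.1430)(17.5) / 0.1495 = 16.74 rpm.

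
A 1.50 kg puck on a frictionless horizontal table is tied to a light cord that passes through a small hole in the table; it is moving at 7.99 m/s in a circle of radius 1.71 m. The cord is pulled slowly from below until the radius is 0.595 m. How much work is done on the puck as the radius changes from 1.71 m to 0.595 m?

W ≈ 348 J

Central (radial) force ⇒ zero torque about the center ⇒ m v r is constant.
v₂ = v₁ r₁ / r₂ = (7.99)(1.71) / (0.595) = 22.96 m/s.
W = ΔKE = ½m(v₂² − v₁²) = 347.6 J.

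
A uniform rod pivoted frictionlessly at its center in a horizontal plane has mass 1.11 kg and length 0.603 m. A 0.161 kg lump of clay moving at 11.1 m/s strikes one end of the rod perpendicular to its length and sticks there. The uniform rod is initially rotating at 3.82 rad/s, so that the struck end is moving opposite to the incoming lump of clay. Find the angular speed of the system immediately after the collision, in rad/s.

|ω_f| ≈ 8.50 rad/s

About the pivot the impulsive forces during the collision are internal, so angular momentum about that axis is conserved.
I_p = (1/12)(1.11)(0.603)² = 0.03363 kg·m². Taking the sense of the lump of clay's angular momentum as positive, L_{lump} = m v R = (0.161)(11.1)(0.603/2) = 0.5388 kg·m²/s.
L_i = −I_p ω_p + m v R = −(0.03363)(3.82) + 0.5388 = 0.4103 kg·m²/s.
After sticking, I_f = I_p + m R² = 0.03363 + (0.161)(0.603/2)² = 0.04827 kg·m².
ω_f = L_i / I_f = 0.4103 / 0.04827 = 8.501 rad/s.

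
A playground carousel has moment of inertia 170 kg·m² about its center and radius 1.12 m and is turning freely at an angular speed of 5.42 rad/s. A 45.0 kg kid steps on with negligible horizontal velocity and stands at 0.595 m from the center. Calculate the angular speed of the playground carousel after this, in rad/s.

ω_f ≈ 4.96 rad/s

No external torque acts about the center; L_before = L_after.
Added inertia Σmr² = (45.0)(0.595)² = 15.93 kg·m²; I_f = 170.0 + 15.93 = 185.9 kg·m².
ω_f = I_p ω_i / I_f = (170.0)(5.42) / 185.9 = 4.956 rad/s.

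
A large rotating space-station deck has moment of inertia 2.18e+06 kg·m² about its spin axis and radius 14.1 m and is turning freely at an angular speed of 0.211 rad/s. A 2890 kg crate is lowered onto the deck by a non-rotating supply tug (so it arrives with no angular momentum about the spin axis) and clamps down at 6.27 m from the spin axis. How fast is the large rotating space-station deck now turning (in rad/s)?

ω_f ≈ 0.201 rad/s

The added mass arrives with no angular momentum about the spin axis, and any external torque about the spin axis is negligible, so the system's angular momentum is conserved.
Added inertia Σmr² = (2890)(6.27)² = 1.136e+05 kg·m²; I_f = 2.180e+06 + 1.136e+05 = 2.294e+06 kg·m².
ω_f = I_p ω_i / I_f = (2.180e+06)(0.211) / 2.294e+06 = 0.2005 rad/s.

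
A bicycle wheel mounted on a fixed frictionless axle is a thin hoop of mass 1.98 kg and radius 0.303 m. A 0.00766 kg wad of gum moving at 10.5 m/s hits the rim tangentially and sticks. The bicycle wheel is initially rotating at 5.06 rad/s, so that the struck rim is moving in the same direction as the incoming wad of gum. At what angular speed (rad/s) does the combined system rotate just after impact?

The axle reaction passes through the axle and exerts no torque about it; angular momentum about the axle is conserved through the impact.
I_p = (1.98)(0.303)² = 0.1818 kg·m². Taking the sense of the wad of gum's angular momentum as positive, L_{wad} = m v R = (0.00766)(10.5)(0.303) = 0.02437 kg·m²/s.
L_i = +I_p ω_p + m v R = +(0.1818)(5.06) + 0.02437 = 0.9442 kg·m²/s.
After sticking, I_f = I_p + m R² = 0.1818 + (0.00766)(0.303)² = 0.1825 kg·m².
ω_f = L_i / I_f = 0.9442 / 0.1825 = 5.174 rad/s.

|ω_f| ≈ 5.17 rad/s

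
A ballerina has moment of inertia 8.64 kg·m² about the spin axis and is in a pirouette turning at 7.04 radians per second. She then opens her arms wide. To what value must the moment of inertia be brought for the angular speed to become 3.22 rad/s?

With no external torque about the axis, L is conserved: I₁ω₁ = I₂ω₂.
I₂ = I₁ω₁ / ω₂ = (8.64)(7.04) / (3.22) = 18.89 kg·m².

I₂ ≈ 18.9 kg·m²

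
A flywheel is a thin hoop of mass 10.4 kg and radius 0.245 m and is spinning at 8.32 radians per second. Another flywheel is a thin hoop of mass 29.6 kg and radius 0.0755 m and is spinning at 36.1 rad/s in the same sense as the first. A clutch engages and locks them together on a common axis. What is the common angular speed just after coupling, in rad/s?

The coupling torques are internal; angular momentum about the shared axis is conserved.
Moments of inertia: I_A = (10.4)(0.245)² = 0.6243 kg·m²; I_B = (29.6)(0.0755)² = 0.1687 kg·m².
Taking A's sense as positive: L = (0.6243)(8.32) + (0.1687)(36.1) = 11.28 kg·m²·rad/s.
Combined I = 0.6243 + 0.1687 = 0.7930 kg·m².
ω_f = L / I = 11.28 / 0.7930 = 14.23 rad/s.

|ω_f| ≈ 14.2 rad/s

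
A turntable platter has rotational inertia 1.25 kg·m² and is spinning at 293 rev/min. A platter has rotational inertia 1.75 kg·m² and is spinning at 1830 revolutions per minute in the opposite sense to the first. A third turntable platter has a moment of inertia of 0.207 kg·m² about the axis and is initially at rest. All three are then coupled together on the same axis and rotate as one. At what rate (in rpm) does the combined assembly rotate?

No external torque acts about the common axis, so total angular momentum is conserved.
Taking A's sense as positive: L = (1.250)(293) − (1.750)(1830) = -2836 kg·m²·rpm.
Combined I = 1.250 + 1.750 + 0.2070 = 3.207 kg·m².
ω_f = L / I = -2836 / 3.207 = -884.4 rpm.

|ω_f| ≈ 884 rpm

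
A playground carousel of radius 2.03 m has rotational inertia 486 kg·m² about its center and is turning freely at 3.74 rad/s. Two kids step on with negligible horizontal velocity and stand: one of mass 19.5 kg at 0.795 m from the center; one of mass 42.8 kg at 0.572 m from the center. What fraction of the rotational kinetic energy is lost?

The added mass arrives with no angular momentum about the center, and any external torque about the center is negligible, so the system's angular momentum is conserved.
Added inertia Σmr² = (19.5)(0.795)² + (42.8)(0.572)² = 26.33 kg·m²; I_f = 486.0 + 26.33 = 512.3 kg·m².
ω_f = I_p ω_i / I_f = (486.0)(3.74) / 512.3 = 3.548 rad/s.
KE_i = ½(486.0)(3.740 rad/s)² = 3399 J; KE_f = ½(512.3)(3.548)² = 3224 J.
Fraction lost = 0.05139.

fraction ≈ 0.0514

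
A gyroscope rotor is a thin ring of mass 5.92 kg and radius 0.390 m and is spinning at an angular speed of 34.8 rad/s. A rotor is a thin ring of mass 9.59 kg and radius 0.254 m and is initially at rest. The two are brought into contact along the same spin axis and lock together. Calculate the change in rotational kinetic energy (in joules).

The coupling torques are internal; angular momentum about the shared axis is conserved.
Moments of inertia: I_A = (5.92)(0.390)² = 0.9004 kg·m²; I_B = (9.59)(0.254)² = 0.6187 kg·m².
Taking A's sense as positive: L = (0.9004)(34.8) = 31.34 kg·m²·rad/s.
Combined I = 0.9004 + 0.6187 = 1.519 kg·m².
ω_f = L / I = 31.34 / 1.519 = 20.63 rad/s.
KE_i = ½ΣIω² = 545.2 J; KE_f = ½(1.519)(20.63)² = 323.2 J.

ΔKE ≈ -222 J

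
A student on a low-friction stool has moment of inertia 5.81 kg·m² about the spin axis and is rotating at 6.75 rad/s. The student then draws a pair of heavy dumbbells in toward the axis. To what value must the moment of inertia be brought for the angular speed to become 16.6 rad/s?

I₂ ≈ 2.36 kg·m²

With no external torque about the axis, L is conserved: I₁ω₁ = I₂ω₂.
I₂ = I₁ω₁ / ω₂ = (5.81)(6.75) / (16.6) = 2.362 kg·m².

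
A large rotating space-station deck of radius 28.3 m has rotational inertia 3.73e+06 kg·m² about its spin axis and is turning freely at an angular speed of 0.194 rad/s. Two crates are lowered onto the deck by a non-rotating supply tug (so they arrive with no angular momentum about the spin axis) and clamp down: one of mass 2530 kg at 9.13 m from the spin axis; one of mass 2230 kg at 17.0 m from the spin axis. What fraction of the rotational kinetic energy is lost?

No external torque acts about the spin axis; L_before = L_after.
Added inertia Σmr² = (2530)(9.13)² + (2230)(17.0)² = 8.554e+05 kg·m²; I_f = 3.730e+06 + 8.554e+05 = 4.585e+06 kg·m².
ω_f = I_p ω_i / I_f = (3.730e+06)(0.194) / 4.585e+06 = 0.1578 rad/s.
KE_i = ½(3.730e+06)(0.1940 rad/s)² = 70190 J; KE_f = ½(4.585e+06)(0.1578)² = 57100 J.
Fraction lost = 0.1865.

fraction ≈ 0.187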